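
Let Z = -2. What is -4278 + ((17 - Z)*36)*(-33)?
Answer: -26850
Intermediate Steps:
-4278 + ((17 - Z)*36)*(-33) = -4278 + ((17 - (-2))*36)*(-33) = -4278 + ((17 - 1*(-2))*36)*(-33) = -4278 + ((17 + 2)*36)*(-33) = -4278 + (19*36)*(-33) = -4278 + 684*(-33) = -4278 - 22572 = -26850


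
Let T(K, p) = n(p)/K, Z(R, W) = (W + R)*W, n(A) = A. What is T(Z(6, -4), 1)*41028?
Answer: -10257/2 ≈ -5128.5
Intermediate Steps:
Z(R, W) = W*(R + W) (Z(R, W) = (R + W)*W = W*(R + W))
T(K, p) = p/K
T(Z(6, -4), 1)*41028 = (1/(-4*(6 - 4)))*41028 = (1/(-4*2))*41028 = (1/(-8))*41028 = (1*(-⅛))*41028 = -⅛*41028 = -10257/2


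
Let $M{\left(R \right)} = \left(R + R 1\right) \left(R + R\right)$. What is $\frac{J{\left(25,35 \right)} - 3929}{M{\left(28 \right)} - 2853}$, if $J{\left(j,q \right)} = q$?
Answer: $- \frac{3894}{283} \approx -13.76$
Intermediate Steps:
$M{\left(R \right)} = 4 R^{2}$ ($M{\left(R \right)} = \left(R + R\right) 2 R = 2 R 2 R = 4 R^{2}$)
$\frac{J{\left(25,35 \right)} - 3929}{M{\left(28 \right)} - 2853} = \frac{35 - 3929}{4 \cdot 28^{2} - 2853} = - \frac{3894}{4 \cdot 784 - 2853} = - \frac{3894}{3136 - 2853} = - \frac{3894}{283}$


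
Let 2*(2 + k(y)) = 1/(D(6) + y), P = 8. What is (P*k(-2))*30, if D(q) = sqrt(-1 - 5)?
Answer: -504 - 12*I*sqrt(6) ≈ -504.0 - 29.394*I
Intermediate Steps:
D(q) = I*sqrt(6) (D(q) = sqrt(-6) = I*sqrt(6))
k(y) = -2 + 1/(2*(y + I*sqrt(6))) (k(y) = -2 + 1/(2*(I*sqrt(6) + y)) = -2 + 1/(2*(y + I*sqrt(6))))
(P*k(-2))*30 = (8*((1/2 - 2*(-2) - 2*I*sqrt(6))/(-2 + I*sqrt(6))))*30 = (8*((1/2 + 4 - 2*I*sqrt(6))/(-2 + I*sqrt(6))))*30 = (8*((9/2 - 2*I*sqrt(6))/(-2 + I*sqrt(6))))*30 = (8*(9/2 - 2*I*sqrt(6))/(-2 + I*sqrt(6)))*30 = 240*(9/2 - 2*I*sqrt(6))/(-2 + I*sqrt(6))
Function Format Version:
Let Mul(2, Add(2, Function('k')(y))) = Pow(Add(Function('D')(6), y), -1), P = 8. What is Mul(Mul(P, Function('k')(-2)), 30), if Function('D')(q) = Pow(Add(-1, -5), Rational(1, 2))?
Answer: Add(-504, Mul(-12, I, Pow(6, Rational(1, 2)))) ≈ Add(-504.00, Mul(-29.394, I))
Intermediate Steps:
Function('D')(q) = Mul(I, Pow(6, Rational(1, 2))) (Function('D')(q) = Pow(-6, Rational(1, 2)) = Mul(I, Pow(6, Rational(1, 2))))
Function('k')(y) = Add(-2, Mul(Rational(1, 2), Pow(Add(y, Mul(I, Pow(6, Rational(1, 2)))), -1))) (Function('k')(y) = Add(-2, Mul(Rational(1, 2), Pow(Add(Mul(I, Pow(6, Rational(1, 2))), y), -1))) = Add(-2, Mul(Rational(1, 2), Pow(Add(y, Mul(I, Pow(6, Rational(1, 2)))), -1))))
Mul(Mul(P, Function('k')(-2)), 30) = Mul(Mul(8, Mul(Pow(Add(-2, Mul(I, Pow(6, Rational(1, 2)))), -1), Add(Rational(1, 2), Mul(-2, -2), Mul(-2, I, Pow(6, Rational(1, 2)))))), 30) = Mul(Mul(8, Mul(Pow(Add(-2, Mul(I, Pow(6, Rational(1, 2)))), -1), Add(Rational(1, 2), 4, Mul(-2, I, Pow(6, Rational(1, 2)))))), 30) = Mul(Mul(8, Mul(Pow(Add(-2, Mul(I, Pow(6, Rational(1, 2)))), -1), Add(Rational(9, 2), Mul(-2, I, Pow(6, Rational(1, 2)))))), 30) = Mul(Mul(8, Pow(Add(-2, Mul(I, Pow(6, Rational(1, 2)))), -1), Add(Rational(9, 2), Mul(-2, I, Pow(6, Rational(1, 2))))), 30) = Mul(240, Pow(Add(-2, Mul(I, Pow(6, Rational(1, 2)))), -1), Add(Rational(9, 2), Mul(-2, I, Pow(6, Rational(1, 2)))))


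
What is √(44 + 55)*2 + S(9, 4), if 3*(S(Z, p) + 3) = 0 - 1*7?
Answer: -16/3 + 6*√11 ≈ 14.566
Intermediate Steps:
S(Z, p) = -16/3 (S(Z, p) = -3 + (0 - 1*7)/3 = -3 + (0 - 7)/3 = -3 + (⅓)*(-7) = -3 - 7/3 = -16/3)
√(44 + 55)*2 + S(9, 4) = √(44 + 55)*2 - 16/3 = √99*2 - 16/3 = (3*√11)*2 - 16/3 = 6*√11 - 16/3 = -16/3 + 6*√11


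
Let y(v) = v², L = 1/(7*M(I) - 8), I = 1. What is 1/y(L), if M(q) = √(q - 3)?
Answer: (8 - 7*I*√2)² ≈ -34.0 - 158.39*I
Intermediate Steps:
M(q) = √(-3 + q)
L = 1/(-8 + 7*I*√2) (L = 1/(7*√(-3 + 1) - 8) = 1/(7*√(-2) - 8) = 1/(7*(I*√2) - 8) = 1/(7*I*√2 - 8) = 1/(-8 + 7*I*√2) ≈ -0.049383 - 0.061108*I)
1/y(L) = 1/((-4/81 - 7*I*√2/162)²) = (-4/81 - 7*I*√2/162)⁻²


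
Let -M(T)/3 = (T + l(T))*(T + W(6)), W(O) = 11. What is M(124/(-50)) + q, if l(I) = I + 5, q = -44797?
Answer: -27998764/625 ≈ -44798.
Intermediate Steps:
l(I) = 5 + I
M(T) = -3*(5 + 2*T)*(11 + T) (M(T) = -3*(T + (5 + T))*(T + 11) = -3*(5 + 2*T)*(11 + T))
M(124/(-50)) + q = (-165 - 10044/(-50) - 6*(124/(-50))**2) - 44797 = (-165 - 10044*(-1)/50 - 6*(124*(-1/50))**2) - 44797 = (-165 - 81*(-62/25) - 6*(-62/25)**2) - 44797 = (-165 + 5022/25 - 6*3844/625) - 44797 = (-165 + 5022/25 - 23064/625) - 44797 = -639/625 - 44797 = -27998764/625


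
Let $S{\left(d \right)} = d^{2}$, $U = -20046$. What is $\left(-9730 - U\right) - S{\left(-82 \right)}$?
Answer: $3592$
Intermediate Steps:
$\left(-9730 - U\right) - S{\left(-82 \right)} = \left(-9730 - -20046\right) - \left(-82\right)^{2} = \left(-9730 + 20046\right) - 6724 = 10316 - 6724 = 3592$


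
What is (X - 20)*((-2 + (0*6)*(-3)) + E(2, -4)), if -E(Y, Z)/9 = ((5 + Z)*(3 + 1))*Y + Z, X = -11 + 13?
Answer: 684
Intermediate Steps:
X = 2
E(Y, Z) = -9*Z - 9*Y*(20 + 4*Z) (E(Y, Z) = -9*(((5 + Z)*(3 + 1))*Y + Z) = -9*(((5 + Z)*4)*Y + Z) = -9*((20 + 4*Z)*Y + Z) = -9*(Y*(20 + 4*Z) + Z) = -9*(Z + Y*(20 + 4*Z)) = -9*Z - 9*Y*(20 + 4*Z))
(X - 20)*((-2 + (0*6)*(-3)) + E(2, -4)) = (2 - 20)*((-2 + (0*6)*(-3)) + (-180*2 - 9*(-4) - 36*2*(-4))) = -18*((-2 + 0*(-3)) + (-360 + 36 + 288)) = -18*((-2 + 0) - 36) = -18*(-2 - 36) = -18*(-38) = 684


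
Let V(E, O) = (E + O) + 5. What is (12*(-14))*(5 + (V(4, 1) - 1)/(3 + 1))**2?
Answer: -17661/2 ≈ -8830.5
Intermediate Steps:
V(E, O) = 5 + E + O
(12*(-14))*(5 + (V(4, 1) - 1)/(3 + 1))**2 = (12*(-14))*(5 + ((5 + 4 + 1) - 1)/(3 + 1))**2 = -168*(5 + (10 - 1)/4)**2 = -168*(5 + 9*(1/4))**2 = -168*(5 + 9/4)**2 = -168*(29/4)**2 = -168*841/16 = -17661/2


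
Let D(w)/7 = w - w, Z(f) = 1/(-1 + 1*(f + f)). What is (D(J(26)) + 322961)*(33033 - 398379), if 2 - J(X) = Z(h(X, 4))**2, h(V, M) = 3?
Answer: -117992509506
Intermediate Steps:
Z(f) = 1/(-1 + 2*f) (Z(f) = 1/(-1 + 1*(2*f)) = 1/(-1 + 2*f))
J(X) = 49/25 (J(X) = 2 - (1/(-1 + 2*3))**2 = 2 - (1/(-1 + 6))**2 = 2 - (1/5)**2 = 2 - 1*1/25 = 2 - 1/25 = 49/25)
D(w) = 0 (D(w) = 7*(w - w) = 7*0 = 0)
(D(J(26)) + 322961)*(33033 - 398379) = (0 + 322961)*(33033 - 398379) = 322961*(-365346) = -117992509506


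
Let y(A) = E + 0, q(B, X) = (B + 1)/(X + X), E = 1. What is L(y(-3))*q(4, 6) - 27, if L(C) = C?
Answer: -319/12 ≈ -26.583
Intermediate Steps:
q(B, X) = (1 + B)/(2*X) (q(B, X) = (1 + B)/((2*X)) = (1 + B)*(1/(2*X)) = (1 + B)/(2*X))
y(A) = 1 (y(A) = 1 + 0 = 1)
L(y(-3))*q(4, 6) - 27 = 1*((½)*(1 + 4)/6) - 27 = 1*((½)*(⅙)*5) - 27 = 1*(5/12) - 27 = 5/12 - 27 = -319/12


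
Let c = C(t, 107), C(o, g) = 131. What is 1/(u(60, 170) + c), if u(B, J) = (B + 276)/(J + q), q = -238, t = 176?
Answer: 17/2143 ≈ 0.0079328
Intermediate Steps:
c = 131
u(B, J) = (276 + B)/(-238 + J) (u(B, J) = (B + 276)/(J - 238) = (276 + B)/(-238 + J))
1/(u(60, 170) + c) = 1/((276 + 60)/(-238 + 170) + 131) = 1/(336/(-68) + 131) = 1/(-1/68*336 + 131) = 1/(-84/17 + 131) = 1/(2143/17) = 17/2143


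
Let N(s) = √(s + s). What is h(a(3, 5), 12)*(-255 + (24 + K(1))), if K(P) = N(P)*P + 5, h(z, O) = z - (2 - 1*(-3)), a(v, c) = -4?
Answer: 2034 - 9*√2 ≈ 2021.3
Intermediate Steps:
N(s) = √2*√s (N(s) = √(2*s) = √2*√s)
h(z, O) = -5 + z (h(z, O) = z - (2 + 3) = z - 1*5 = z - 5 = -5 + z)
K(P) = 5 + √2*P^(3/2) (K(P) = (√2*√P)*P + 5 = √2*P^(3/2) + 5 = 5 + √2*P^(3/2))
h(a(3, 5), 12)*(-255 + (24 + K(1))) = (-5 - 4)*(-255 + (24 + (5 + √2*1^(3/2)))) = -9*(-255 + (24 + (5 + √2*1))) = -9*(-255 + (24 + (5 + √2))) = -9*(-255 + (29 + √2)) = -9*(-226 + √2) = 2034 - 9*√2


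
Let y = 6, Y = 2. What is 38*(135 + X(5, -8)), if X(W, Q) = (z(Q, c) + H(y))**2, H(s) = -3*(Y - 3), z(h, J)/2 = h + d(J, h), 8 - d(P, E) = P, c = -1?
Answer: 6080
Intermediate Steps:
d(P, E) = 8 - P
z(h, J) = 16 - 2*J + 2*h (z(h, J) = 2*(h + (8 - J)) = 2*(8 + h - J) = 16 - 2*J + 2*h)
H(s) = 3 (H(s) = -3*(2 - 3) = -3*(-1) = 3)
X(W, Q) = (21 + 2*Q)**2 (X(W, Q) = ((16 - 2*(-1) + 2*Q) + 3)**2 = ((16 + 2 + 2*Q) + 3)**2 = ((18 + 2*Q) + 3)**2 = (21 + 2*Q)**2)
38*(135 + X(5, -8)) = 38*(135 + (21 + 2*(-8))**2) = 38*(135 + (21 - 16)**2) = 38*(135 + 5**2) = 38*(135 + 25) = 38*160 = 6080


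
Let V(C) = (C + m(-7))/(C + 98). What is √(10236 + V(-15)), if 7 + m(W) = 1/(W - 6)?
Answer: √11916861203/1079 ≈ 101.17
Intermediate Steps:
m(W) = -7 + 1/(-6 + W) (m(W) = -7 + 1/(W - 6) = -7 + 1/(-6 + W))
V(C) = (-92/13 + C)/(98 + C) (V(C) = (C + (43 - 7*(-7))/(-6 - 7))/(C + 98) = (C + (43 + 49)/(-13))/(98 + C) = (C - 1/13*92)/(98 + C) = (C - 92/13)/(98 + C) = (-92/13 + C)/(98 + C))
√(10236 + V(-15)) = √(10236 + (-92/13 - 15)/(98 - 15)) = √(10236 - 287/13/83) = √(10236 + (1/83)*(-287/13)) = √(10236 - 287/1079) = √(11044357/1079) = √11916861203/1079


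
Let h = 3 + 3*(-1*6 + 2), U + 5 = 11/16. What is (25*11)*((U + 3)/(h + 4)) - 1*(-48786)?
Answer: 781731/16 ≈ 48858.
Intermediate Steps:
U = -69/16 (U = -5 + 11/16 = -69/16 ≈ -4.3125)
h = -9 (h = 3 + 3*(-6 + 2) = 3 + 3*(-4) = 3 - 12 = -9)
(25*11)*((U + 3)/(h + 4)) - 1*(-48786) = (25*11)*((-69/16 + 3)/(-9 + 4)) - 1*(-48786) = 275*(-21/16/(-5)) + 48786 = 275*(-21/16*(-1/5)) + 48786 = 275*(21/80) + 48786 = 1155/16 + 48786 = 781731/16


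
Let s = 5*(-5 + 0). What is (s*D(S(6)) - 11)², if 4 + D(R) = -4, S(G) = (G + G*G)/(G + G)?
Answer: 35721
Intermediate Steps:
S(G) = (G + G²)/(2*G) (S(G) = (G + G²)/((2*G)) = (G + G²)*(1/(2*G)) = (G + G²)/(2*G))
D(R) = -8 (D(R) = -4 - 4 = -8)
s = -25 (s = 5*(-5) = -25)
(s*D(S(6)) - 11)² = (-25*(-8) - 11)² = (200 - 11)² = 189² = 35721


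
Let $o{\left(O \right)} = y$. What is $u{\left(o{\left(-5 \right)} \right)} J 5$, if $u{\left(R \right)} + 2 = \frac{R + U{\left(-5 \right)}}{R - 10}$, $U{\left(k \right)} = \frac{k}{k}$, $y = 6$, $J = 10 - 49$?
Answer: $\frac{2925}{4} \approx 731.25$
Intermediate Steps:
$J = -39$
$o{\left(O \right)} = 6$
$U{\left(k \right)} = 1$
$u{\left(R \right)} = -2 + \frac{1 + R}{-10 + R}$ ($u{\left(R \right)} = -2 + \frac{R + 1}{R - 10} = -2 + \frac{1 + R}{-10 + R}$)
$u{\left(o{\left(-5 \right)} \right)} J 5 = \frac{21 - 6}{-10 + 6} \left(-39\right) 5 = \frac{21 - 6}{-4} \left(-39\right) 5 = \left(- \frac{1}{4}\right) 15 \left(-39\right) 5 = \left(- \frac{15}{4}\right) \left(-39\right) 5 = \frac{585}{4} \cdot 5 = \frac{2925}{4}$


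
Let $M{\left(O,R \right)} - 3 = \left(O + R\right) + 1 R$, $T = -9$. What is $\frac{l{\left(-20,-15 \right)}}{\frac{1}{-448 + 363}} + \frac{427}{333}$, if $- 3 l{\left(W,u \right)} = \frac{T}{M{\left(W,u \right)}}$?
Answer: $\frac{104984}{15651} \approx 6.7078$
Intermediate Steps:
$M{\left(O,R \right)} = 3 + O + 2 R$ ($M{\left(O,R \right)} = 3 + \left(\left(O + R\right) + 1 R\right) = 3 + \left(\left(O + R\right) + R\right) = 3 + \left(O + 2 R\right) = 3 + O + 2 R$)
$l{\left(W,u \right)} = \frac{3}{3 + W + 2 u}$ ($l{\left(W,u \right)} = - \frac{\left(-9\right) \frac{1}{3 + W + 2 u}}{3} = \frac{3}{3 + W + 2 u}$)
$\frac{l{\left(-20,-15 \right)}}{\frac{1}{-448 + 363}} + \frac{427}{333} = \frac{3 \frac{1}{3 - 20 + 2 \left(-15\right)}}{\frac{1}{-448 + 363}} + \frac{427}{333} = \frac{3 \frac{1}{3 - 20 - 30}}{\frac{1}{-85}} + 427 \cdot \frac{1}{333} = \frac{3 \frac{1}{-47}}{- \frac{1}{85}} + \frac{427}{333} = 3 \left(- \frac{1}{47}\right) \left(-85\right) + \frac{427}{333} = \left(- \frac{3}{47}\right) \left(-85\right) + \frac{427}{333} = \frac{255}{47} + \frac{427}{333} = \frac{104984}{15651}$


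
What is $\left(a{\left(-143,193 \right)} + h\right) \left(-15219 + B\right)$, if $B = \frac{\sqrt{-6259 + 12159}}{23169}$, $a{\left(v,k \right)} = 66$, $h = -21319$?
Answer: $323449407 - \frac{212530 \sqrt{59}}{23169} \approx 3.2345 \cdot 10^{8}$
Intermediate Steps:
$B = \frac{10 \sqrt{59}}{23169}$ ($B = \sqrt{5900} \cdot \frac{1}{23169} = 10 \sqrt{59} \cdot \frac{1}{23169} = \frac{10 \sqrt{59}}{23169} \approx 0.0033153$)
$\left(a{\left(-143,193 \right)} + h\right) \left(-15219 + B\right) = \left(66 - 21319\right) \left(-15219 + \frac{10 \sqrt{59}}{23169}\right) = - 21253 \left(-15219 + \frac{10 \sqrt{59}}{23169}\right) = 323449407 - \frac{212530 \sqrt{59}}{23169}$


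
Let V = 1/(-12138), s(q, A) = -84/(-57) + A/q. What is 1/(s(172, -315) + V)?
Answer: -19833492/7096295 ≈ -2.7949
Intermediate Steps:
s(q, A) = 28/19 + A/q (s(q, A) = -84*(-1/57) + A/q = 28/19 + A/q)
V = -1/12138 ≈ -8.2386e-5
1/(s(172, -315) + V) = 1/((28/19 - 315/172) - 1/12138) = 1/(-1169/3268 - 1/12138) = 1/(-7096295/19833492) = -19833492/7096295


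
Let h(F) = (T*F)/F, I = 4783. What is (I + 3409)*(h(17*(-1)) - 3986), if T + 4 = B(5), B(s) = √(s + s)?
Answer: -32686080 + 8192*√10 ≈ -3.2660e+7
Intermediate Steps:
B(s) = √2*√s (B(s) = √(2*s) = √2*√s)
T = -4 + √10 (T = -4 + √2*√5 = -4 + √10 ≈ -0.83772)
h(F) = -4 + √10 (h(F) = ((-4 + √10)*F)/F = (F*(-4 + √10))/F = -4 + √10)
(I + 3409)*(h(17*(-1)) - 3986) = (4783 + 3409)*((-4 + √10) - 3986) = 8192*(-3990 + √10) = -32686080 + 8192*√10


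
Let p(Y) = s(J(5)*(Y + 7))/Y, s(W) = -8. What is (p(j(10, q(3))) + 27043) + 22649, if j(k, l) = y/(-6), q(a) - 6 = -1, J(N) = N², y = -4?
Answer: 49680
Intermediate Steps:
q(a) = 5 (q(a) = 6 - 1 = 5)
j(k, l) = ⅔ (j(k, l) = -4/(-6) = -4*(-⅙) = ⅔)
p(Y) = -8/Y
(p(j(10, q(3))) + 27043) + 22649 = (-8/⅔ + 27043) + 22649 = (-8*3/2 + 27043) + 22649 = (-12 + 27043) + 22649 = 27031 + 22649 = 49680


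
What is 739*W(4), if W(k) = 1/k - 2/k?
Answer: -739/4 ≈ -184.75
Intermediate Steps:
W(k) = -1/k (W(k) = 1/k - 2/k = -1/k)
739*W(4) = 739*(-1/4) = 739*(-1*¼) = 739*(-¼) = -739/4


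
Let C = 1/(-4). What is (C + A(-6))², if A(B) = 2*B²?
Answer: 82369/16 ≈ 5148.1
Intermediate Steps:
C = -¼ ≈ -0.25000
(C + A(-6))² = (-¼ + 2*(-6)²)² = (-¼ + 2*36)² = (-¼ + 72)² = (287/4)² = 82369/16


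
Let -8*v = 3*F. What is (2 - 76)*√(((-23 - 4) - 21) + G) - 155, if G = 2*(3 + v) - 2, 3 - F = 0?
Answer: -155 - 37*I*√185 ≈ -155.0 - 503.25*I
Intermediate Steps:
F = 3 (F = 3 - 1*0 = 3 + 0 = 3)
v = -9/8 (v = -3*3/8 = -⅛*9 = -9/8 ≈ -1.1250)
G = 7/4 (G = 2*(3 - 9/8) - 2 = 2*(15/8) - 2 = 15/4 - 2 = 7/4 ≈ 1.7500)
(2 - 76)*√(((-23 - 4) - 21) + G) - 155 = (2 - 76)*√(((-23 - 4) - 21) + 7/4) - 155 = -74*√((-27 - 21) + 7/4) - 155 = -74*√(-48 + 7/4) - 155 = -37*I*√185 - 155 = -155 - 37*I*√185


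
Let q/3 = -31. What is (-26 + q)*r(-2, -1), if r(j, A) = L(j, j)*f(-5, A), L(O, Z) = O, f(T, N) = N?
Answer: -238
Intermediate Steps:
q = -93 (q = 3*(-31) = -93)
r(j, A) = A*j (r(j, A) = j*A = A*j)
(-26 + q)*r(-2, -1) = (-26 - 93)*(-1*(-2)) = -119*2 = -238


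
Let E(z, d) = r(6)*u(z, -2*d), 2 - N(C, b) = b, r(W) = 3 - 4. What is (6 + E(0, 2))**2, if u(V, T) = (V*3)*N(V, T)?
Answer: 36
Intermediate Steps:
r(W) = -1
N(C, b) = 2 - b
u(V, T) = 3*V*(2 - T) (u(V, T) = (V*3)*(2 - T) = (3*V)*(2 - T) = 3*V*(2 - T))
E(z, d) = -3*z*(2 + 2*d) (E(z, d) = -3*z*(2 - (-2)*d) = -3*z*(2 + 2*d))
(6 + E(0, 2))**2 = (6 - 6*0*(1 + 2))**2 = (6 - 6*0*3)**2 = (6 + 0)**2 = 6**2 = 36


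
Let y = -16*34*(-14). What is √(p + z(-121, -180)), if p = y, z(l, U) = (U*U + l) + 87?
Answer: √39982 ≈ 199.96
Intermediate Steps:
z(l, U) = 87 + l + U² (z(l, U) = (U² + l) + 87 = (l + U²) + 87 = 87 + l + U²)
y = 7616 (y = -544*(-14) = 7616)
p = 7616
√(p + z(-121, -180)) = √(7616 + (87 - 121 + (-180)²)) = √(7616 + (87 - 121 + 32400)) = √(7616 + 32366) = √39982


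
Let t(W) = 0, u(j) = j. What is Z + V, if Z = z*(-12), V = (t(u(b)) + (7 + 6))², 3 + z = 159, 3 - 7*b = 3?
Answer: -1703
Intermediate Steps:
b = 0 (b = 3/7 - ⅐*3 = 3/7 - 3/7 = 0)
z = 156 (z = -3 + 159 = 156)
V = 169 (V = (0 + (7 + 6))² = (0 + 13)² = 13² = 169)
Z = -1872 (Z = 156*(-12) = -1872)
Z + V = -1872 + 169 = -1703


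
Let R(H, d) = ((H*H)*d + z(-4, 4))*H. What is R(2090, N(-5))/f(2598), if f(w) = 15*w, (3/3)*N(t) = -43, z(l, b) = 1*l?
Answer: -39256115536/3897 ≈ -1.0073e+7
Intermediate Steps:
z(l, b) = l
N(t) = -43
R(H, d) = H*(-4 + d*H²) (R(H, d) = ((H*H)*d - 4)*H = (H²*d - 4)*H = (d*H² - 4)*H = (-4 + d*H²)*H = H*(-4 + d*H²))
R(2090, N(-5))/f(2598) = (2090*(-4 - 43*2090²))/((15*2598)) = (2090*(-4 - 43*4368100))/38970 = (2090*(-4 - 187828300))*(1/38970) = (2090*(-187828304))*(1/38970) = -392561155360*1/38970 = -39256115536/3897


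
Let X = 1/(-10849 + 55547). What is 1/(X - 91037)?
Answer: -44698/4069171825 ≈ -1.0985e-5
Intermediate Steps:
X = 1/44698 ≈ 2.2372e-5
1/(X - 91037) = 1/(1/44698 - 91037) = 1/(-4069171825/44698) = -44698/4069171825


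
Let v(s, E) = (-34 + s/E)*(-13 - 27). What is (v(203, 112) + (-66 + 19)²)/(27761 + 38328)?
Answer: 6993/132178 ≈ 0.052906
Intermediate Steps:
v(s, E) = 1360 - 40*s/E (v(s, E) = (-34 + s/E)*(-40) = 1360 - 40*s/E)
(v(203, 112) + (-66 + 19)²)/(27761 + 38328) = ((1360 - 40*203/112) + (-66 + 19)²)/(27761 + 38328) = ((1360 - 40*203*1/112) + (-47)²)/66089 = ((1360 - 145/2) + 2209)*(1/66089) = (2575/2 + 2209)*(1/66089) = (6993/2)*(1/66089) = 6993/132178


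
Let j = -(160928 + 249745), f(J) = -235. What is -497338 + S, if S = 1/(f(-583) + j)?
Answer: -204360162905/410908 ≈ -4.9734e+5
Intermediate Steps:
j = -410673 (j = -1*410673 = -410673)
S = -1/410908 (S = 1/(-235 - 410673) = 1/(-410908) = -1/410908 ≈ -2.4336e-6)
-497338 + S = -497338 - 1/410908 = -204360162905/410908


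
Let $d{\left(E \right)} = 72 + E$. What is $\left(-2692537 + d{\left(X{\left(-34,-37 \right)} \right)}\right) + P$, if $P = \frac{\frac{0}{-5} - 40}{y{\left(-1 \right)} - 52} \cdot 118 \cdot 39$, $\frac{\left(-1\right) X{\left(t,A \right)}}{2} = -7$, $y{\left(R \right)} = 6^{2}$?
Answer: $-2680946$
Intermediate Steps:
$y{\left(R \right)} = 36$
$X{\left(t,A \right)} = 14$ ($X{\left(t,A \right)} = \left(-2\right) \left(-7\right) = 14$)
$P = 11505$ ($P = \frac{\frac{0}{-5} - 40}{36 - 52} \cdot 118 \cdot 39 = \frac{0 \left(- \frac{1}{5}\right) - 40}{-16} \cdot 118 \cdot 39 = \left(0 - 40\right) \left(- \frac{1}{16}\right) 118 \cdot 39 = \left(-40\right) \left(- \frac{1}{16}\right) 118 \cdot 39 = \frac{5}{2} \cdot 118 \cdot 39 = 295 \cdot 39 = 11505$)
$\left(-2692537 + d{\left(X{\left(-34,-37 \right)} \right)}\right) + P = \left(-2692537 + \left(72 + 14\right)\right) + 11505 = \left(-2692537 + 86\right) + 11505 = -2692451 + 11505 = -2680946$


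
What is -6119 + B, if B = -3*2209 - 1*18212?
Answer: -30958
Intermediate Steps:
B = -24839 (B = -6627 - 18212 = -24839)
-6119 + B = -6119 - 24839 = -30958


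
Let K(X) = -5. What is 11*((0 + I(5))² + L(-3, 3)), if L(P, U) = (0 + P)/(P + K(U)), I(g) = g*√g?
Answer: 11033/8 ≈ 1379.1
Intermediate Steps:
I(g) = g^(3/2)
L(P, U) = P/(-5 + P) (L(P, U) = (0 + P)/(P - 5) = P/(-5 + P))
11*((0 + I(5))² + L(-3, 3)) = 11*((0 + 5^(3/2))² - 3/(-5 - 3)) = 11*((0 + 5*√5)² - 3/(-8)) = 11*((5*√5)² - 3*(-⅛)) = 11*(125 + 3/8) = 11*(1003/8) = 11033/8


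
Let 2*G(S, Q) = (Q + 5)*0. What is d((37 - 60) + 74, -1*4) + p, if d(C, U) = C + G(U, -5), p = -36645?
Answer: -36594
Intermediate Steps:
G(S, Q) = 0 (G(S, Q) = ((Q + 5)*0)/2 = ((5 + Q)*0)/2 = (½)*0 = 0)
d(C, U) = C (d(C, U) = C + 0 = C)
d((37 - 60) + 74, -1*4) + p = ((37 - 60) + 74) - 36645 = (-23 + 74) - 36645 = 51 - 36645 = -36594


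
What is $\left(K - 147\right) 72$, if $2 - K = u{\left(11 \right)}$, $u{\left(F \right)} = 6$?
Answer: $-10872$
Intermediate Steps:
$K = -4$ ($K = 2 - 6 = -4$)
$\left(K - 147\right) 72 = \left(-4 - 147\right) 72 = \left(-151\right) 72 = -10872$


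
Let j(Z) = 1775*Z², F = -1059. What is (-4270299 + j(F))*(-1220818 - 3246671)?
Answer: -8874034641586764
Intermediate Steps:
(-4270299 + j(F))*(-1220818 - 3246671) = (-4270299 + 1775*(-1059)²)*(-1220818 - 3246671) = (-4270299 + 1775*1121481)*(-4467489) = (-4270299 + 1990628775)*(-4467489) = 1986358476*(-4467489) = -8874034641586764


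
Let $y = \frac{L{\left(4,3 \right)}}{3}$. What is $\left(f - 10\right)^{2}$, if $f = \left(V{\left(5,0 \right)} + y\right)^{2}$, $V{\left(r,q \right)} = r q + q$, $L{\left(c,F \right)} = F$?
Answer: $81$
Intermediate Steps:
$y = 1$ ($y = \frac{3}{3} = 3 \cdot \frac{1}{3} = 1$)
$V{\left(r,q \right)} = q + q r$ ($V{\left(r,q \right)} = q r + q = q + q r$)
$f = 1$ ($f = \left(0 \left(1 + 5\right) + 1\right)^{2} = \left(0 \cdot 6 + 1\right)^{2} = \left(0 + 1\right)^{2} = 1^{2} = 1$)
$\left(f - 10\right)^{2} = \left(1 - 10\right)^{2} = \left(-9\right)^{2} = 81$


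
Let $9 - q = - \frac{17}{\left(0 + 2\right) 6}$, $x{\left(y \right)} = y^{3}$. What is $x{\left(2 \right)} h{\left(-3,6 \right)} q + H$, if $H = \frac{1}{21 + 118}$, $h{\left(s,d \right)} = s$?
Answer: $- \frac{34749}{139} \approx -249.99$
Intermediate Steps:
$H = \frac{1}{139} \approx 0.0071942$
$q = \frac{125}{12}$ ($q = 9 - - \frac{17}{\left(0 + 2\right) 6} = 9 - - \frac{17}{2 \cdot 6} = 9 - - \frac{17}{12} = 9 + \frac{17}{12} = \frac{125}{12} \approx 10.417$)
$x{\left(2 \right)} h{\left(-3,6 \right)} q + H = 2^{3} \left(-3\right) \frac{125}{12} + \frac{1}{139} = 8 \left(-3\right) \frac{125}{12} + \frac{1}{139} = \left(-24\right) \frac{125}{12} + \frac{1}{139} = -250 + \frac{1}{139} = - \frac{34749}{139}$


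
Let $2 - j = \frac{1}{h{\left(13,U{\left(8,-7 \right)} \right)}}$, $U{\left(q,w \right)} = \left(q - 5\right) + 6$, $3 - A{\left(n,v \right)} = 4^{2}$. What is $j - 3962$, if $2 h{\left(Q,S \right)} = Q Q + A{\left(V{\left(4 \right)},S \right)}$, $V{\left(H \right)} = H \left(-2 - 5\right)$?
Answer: $- \frac{308881}{78} \approx -3960.0$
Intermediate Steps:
$V{\left(H \right)} = - 7 H$ ($V{\left(H \right)} = H \left(-7\right) = - 7 H$)
$A{\left(n,v \right)} = -13$ ($A{\left(n,v \right)} = 3 - 4^{2} = 3 - 16 = -13$)
$U{\left(q,w \right)} = 1 + q$ ($U{\left(q,w \right)} = \left(-5 + q\right) + 6 = 1 + q$)
$h{\left(Q,S \right)} = - \frac{13}{2} + \frac{Q^{2}}{2}$ ($h{\left(Q,S \right)} = \frac{Q Q - 13}{2} = \frac{Q^{2} - 13}{2} = \frac{-13 + Q^{2}}{2} = - \frac{13}{2} + \frac{Q^{2}}{2}$)
$j = \frac{155}{78}$ ($j = 2 - \frac{1}{- \frac{13}{2} + \frac{13^{2}}{2}} = 2 - \frac{1}{- \frac{13}{2} + \frac{1}{2} \cdot 169} = 2 - \frac{1}{- \frac{13}{2} + \frac{169}{2}} = 2 - \frac{1}{78} = \frac{155}{78} \approx 1.9872$)
$j - 3962 = \frac{155}{78} - 3962 = - \frac{308881}{78}$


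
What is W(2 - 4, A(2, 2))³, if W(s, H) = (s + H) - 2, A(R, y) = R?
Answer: -8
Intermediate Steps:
W(s, H) = -2 + H + s (W(s, H) = (H + s) - 2 = -2 + H + s)
W(2 - 4, A(2, 2))³ = (-2 + 2 + (2 - 4))³ = (-2 + 2 - 2)³ = (-2)³ = -8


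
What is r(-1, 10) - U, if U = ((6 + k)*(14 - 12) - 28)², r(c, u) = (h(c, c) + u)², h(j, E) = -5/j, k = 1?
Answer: 29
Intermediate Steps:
r(c, u) = (u - 5/c)² (r(c, u) = (-5/c + u)² = (u - 5/c)²)
U = 196 (U = ((6 + 1)*(14 - 12) - 28)² = (7*2 - 28)² = (14 - 28)² = (-14)² = 196)
r(-1, 10) - U = (-5 - 1*10)²/(-1)² - 1*196 = 1*(-5 - 10)² - 196 = 1*(-15)² - 196 = 1*225 - 196 = 225 - 196 = 29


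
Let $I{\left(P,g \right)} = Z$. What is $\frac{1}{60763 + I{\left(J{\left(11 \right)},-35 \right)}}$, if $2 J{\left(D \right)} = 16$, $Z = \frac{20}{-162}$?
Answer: $\frac{81}{4921793} \approx 1.6457 \cdot 10^{-5}$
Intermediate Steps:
$Z = - \frac{10}{81}$ ($Z = 20 \left(- \frac{1}{162}\right) = - \frac{10}{81} \approx -0.12346$)
$J{\left(D \right)} = 8$ ($J{\left(D \right)} = \frac{1}{2} \cdot 16 = 8$)
$I{\left(P,g \right)} = - \frac{10}{81}$
$\frac{1}{60763 + I{\left(J{\left(11 \right)},-35 \right)}} = \frac{1}{60763 - \frac{10}{81}} = \frac{1}{\frac{4921793}{81}} = \frac{81}{4921793}$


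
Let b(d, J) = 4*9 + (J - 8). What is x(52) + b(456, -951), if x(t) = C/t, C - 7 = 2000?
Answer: -45989/52 ≈ -884.40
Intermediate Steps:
C = 2007 (C = 7 + 2000 = 2007)
x(t) = 2007/t
b(d, J) = 28 + J (b(d, J) = 36 + (-8 + J) = 28 + J)
x(52) + b(456, -951) = 2007/52 + (28 - 951) = 2007*(1/52) - 923 = 2007/52 - 923 = -45989/52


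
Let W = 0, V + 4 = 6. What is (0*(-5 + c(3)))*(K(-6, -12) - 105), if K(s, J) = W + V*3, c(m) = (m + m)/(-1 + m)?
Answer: 0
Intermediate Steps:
V = 2 (V = -4 + 6 = 2)
c(m) = 2*m/(-1 + m) (c(m) = (2*m)/(-1 + m) = 2*m/(-1 + m))
K(s, J) = 6 (K(s, J) = 0 + 2*3 = 0 + 6 = 6)
(0*(-5 + c(3)))*(K(-6, -12) - 105) = (0*(-5 + 2*3/(-1 + 3)))*(6 - 105) = (0*(-5 + 2*3/2))*(-99) = (0*(-5 + 2*3*(1/2)))*(-99) = (0*(-5 + 3))*(-99) = (0*(-2))*(-99) = 0*(-99) = 0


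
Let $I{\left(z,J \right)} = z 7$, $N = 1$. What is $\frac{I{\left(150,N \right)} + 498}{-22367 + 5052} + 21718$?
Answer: $\frac{376045622}{17315} \approx 21718.0$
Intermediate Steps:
$I{\left(z,J \right)} = 7 z$
$\frac{I{\left(150,N \right)} + 498}{-22367 + 5052} + 21718 = \frac{7 \cdot 150 + 498}{-22367 + 5052} + 21718 = \frac{1050 + 498}{-17315} + 21718 = 1548 \left(- \frac{1}{17315}\right) + 21718 = - \frac{1548}{17315} + 21718 = \frac{376045622}{17315}$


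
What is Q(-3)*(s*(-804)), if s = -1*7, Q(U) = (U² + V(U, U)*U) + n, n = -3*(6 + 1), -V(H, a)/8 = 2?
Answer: 202608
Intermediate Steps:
V(H, a) = -16 (V(H, a) = -8*2 = -16)
n = -21 (n = -3*7 = -21)
Q(U) = -21 + U² - 16*U (Q(U) = (U² - 16*U) - 21 = -21 + U² - 16*U)
s = -7
Q(-3)*(s*(-804)) = (-21 + (-3)² - 16*(-3))*(-7*(-804)) = (-21 + 9 + 48)*5628 = 36*5628 = 202608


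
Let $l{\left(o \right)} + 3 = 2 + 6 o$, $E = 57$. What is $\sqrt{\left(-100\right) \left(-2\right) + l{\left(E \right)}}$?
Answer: $\sqrt{541} \approx 23.259$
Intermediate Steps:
$l{\left(o \right)} = -1 + 6 o$ ($l{\left(o \right)} = -3 + \left(2 + 6 o\right) = -1 + 6 o$)
$\sqrt{\left(-100\right) \left(-2\right) + l{\left(E \right)}} = \sqrt{\left(-100\right) \left(-2\right) + \left(-1 + 6 \cdot 57\right)} = \sqrt{200 + \left(-1 + 342\right)} = \sqrt{200 + 341} = \sqrt{541}$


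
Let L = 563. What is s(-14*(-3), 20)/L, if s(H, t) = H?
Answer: 42/563 ≈ 0.074600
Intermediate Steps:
s(-14*(-3), 20)/L = -14*(-3)/563 = 42*(1/563) = 42/563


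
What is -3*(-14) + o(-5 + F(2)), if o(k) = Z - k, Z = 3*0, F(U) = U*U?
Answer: 43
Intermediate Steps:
F(U) = U²
Z = 0
o(k) = -k (o(k) = 0 - k = -k)
-3*(-14) + o(-5 + F(2)) = -3*(-14) - (-5 + 2²) = 42 - (-5 + 4) = 42 - 1*(-1) = 42 + 1 = 43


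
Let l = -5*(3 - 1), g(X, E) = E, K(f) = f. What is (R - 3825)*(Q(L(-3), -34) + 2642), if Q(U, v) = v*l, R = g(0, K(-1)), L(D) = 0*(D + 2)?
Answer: -11409132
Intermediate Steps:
l = -10 (l = -5*2 = -10)
L(D) = 0 (L(D) = 0*(2 + D) = 0)
R = -1
Q(U, v) = -10*v (Q(U, v) = v*(-10) = -10*v)
(R - 3825)*(Q(L(-3), -34) + 2642) = (-1 - 3825)*(-10*(-34) + 2642) = -3826*(340 + 2642) = -3826*2982 = -11409132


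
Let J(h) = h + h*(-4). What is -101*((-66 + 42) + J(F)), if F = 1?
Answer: 2727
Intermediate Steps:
J(h) = -3*h (J(h) = h - 4*h = -3*h)
-101*((-66 + 42) + J(F)) = -101*((-66 + 42) - 3*1) = -101*(-24 - 3) = -101*(-27) = 2727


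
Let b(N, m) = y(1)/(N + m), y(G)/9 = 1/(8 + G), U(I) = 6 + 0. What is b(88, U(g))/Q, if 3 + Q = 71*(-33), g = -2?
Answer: -1/220524 ≈ -4.5347e-6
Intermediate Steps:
U(I) = 6
y(G) = 9/(8 + G)
b(N, m) = 1/(N + m) (b(N, m) = (9/(8 + 1))/(N + m) = (9/9)/(N + m) = (9*(1/9))/(N + m) = 1/(N + m))
Q = -2346 (Q = -3 + 71*(-33) = -3 - 2343 = -2346)
b(88, U(g))/Q = 1/((88 + 6)*(-2346)) = -1/2346/94 = (1/94)*(-1/2346) = -1/220524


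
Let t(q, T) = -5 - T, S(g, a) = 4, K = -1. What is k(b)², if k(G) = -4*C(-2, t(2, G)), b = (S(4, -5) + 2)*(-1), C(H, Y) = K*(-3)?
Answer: 144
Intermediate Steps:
C(H, Y) = 3 (C(H, Y) = -1*(-3) = 3)
b = -6 (b = (4 + 2)*(-1) = 6*(-1) = -6)
k(G) = -12 (k(G) = -4*3 = -12)
k(b)² = (-12)² = 144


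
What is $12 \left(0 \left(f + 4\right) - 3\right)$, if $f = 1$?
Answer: $-36$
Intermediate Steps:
$12 \left(0 \left(f + 4\right) - 3\right) = 12 \left(0 \left(1 + 4\right) - 3\right) = 12 \left(0 \cdot 5 - 3\right) = 12 \left(0 - 3\right) = 12 \left(-3\right) = -36$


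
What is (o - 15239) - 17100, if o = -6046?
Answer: -38385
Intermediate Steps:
(o - 15239) - 17100 = (-6046 - 15239) - 17100 = -21285 - 17100 = -38385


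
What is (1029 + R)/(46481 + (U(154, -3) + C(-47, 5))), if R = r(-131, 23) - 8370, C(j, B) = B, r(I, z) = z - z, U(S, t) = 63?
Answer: -7341/46549 ≈ -0.15770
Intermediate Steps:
r(I, z) = 0
R = -8370 (R = 0 - 8370 = -8370)
(1029 + R)/(46481 + (U(154, -3) + C(-47, 5))) = (1029 - 8370)/(46481 + (63 + 5)) = -7341/(46481 + 68) = -7341/46549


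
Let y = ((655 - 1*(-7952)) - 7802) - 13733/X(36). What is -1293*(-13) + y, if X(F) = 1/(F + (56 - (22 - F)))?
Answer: -1438084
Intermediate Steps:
X(F) = 1/(34 + 2*F) (X(F) = 1/(F + (56 + (-22 + F))) = 1/(F + (34 + F)) = 1/(34 + 2*F))
y = -1454893 (y = ((655 - 1*(-7952)) - 7802) - 13733/(1/(2*(17 + 36))) = ((655 + 7952) - 7802) - 13733/((½)/53) = (8607 - 7802) - 13733/((½)*(1/53)) = 805 - 13733/1/106 = 805 - 13733*106 = 805 - 1455698 = -1454893)
-1293*(-13) + y = -1293*(-13) - 1454893 = 16809 - 1454893 = -1438084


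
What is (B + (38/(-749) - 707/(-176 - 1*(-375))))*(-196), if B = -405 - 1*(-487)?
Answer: -327182156/21293 ≈ -15366.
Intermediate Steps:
B = 82 (B = -405 + 487 = 82)
(B + (38/(-749) - 707/(-176 - 1*(-375))))*(-196) = (82 + (38/(-749) - 707/(-176 - 1*(-375))))*(-196) = (82 + (38*(-1/749) - 707/(-176 + 375)))*(-196) = (82 + (-38/749 - 707/199))*(-196) = (82 - 537105/149051)*(-196) = (11685077/149051)*(-196) = -327182156/21293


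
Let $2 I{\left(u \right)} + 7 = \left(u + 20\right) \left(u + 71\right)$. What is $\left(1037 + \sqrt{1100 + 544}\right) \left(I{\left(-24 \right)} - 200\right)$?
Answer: $- \frac{617015}{2} - 595 \sqrt{411} \approx -3.2057 \cdot 10^{5}$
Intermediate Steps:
$I{\left(u \right)} = - \frac{7}{2} + \frac{\left(20 + u\right) \left(71 + u\right)}{2}$ ($I{\left(u \right)} = - \frac{7}{2} + \frac{\left(u + 20\right) \left(u + 71\right)}{2} = - \frac{7}{2} + \frac{\left(20 + u\right) \left(71 + u\right)}{2}$)
$\left(1037 + \sqrt{1100 + 544}\right) \left(I{\left(-24 \right)} - 200\right) = \left(1037 + \sqrt{1100 + 544}\right) \left(\left(\frac{1413}{2} + \frac{\left(-24\right)^{2}}{2} + \frac{91}{2} \left(-24\right)\right) - 200\right) = \left(1037 + \sqrt{1644}\right) \left(\left(\frac{1413}{2} + \frac{1}{2} \cdot 576 - 1092\right) - 200\right) = \left(1037 + 2 \sqrt{411}\right) \left(\left(\frac{1413}{2} + 288 - 1092\right) - 200\right) = \left(1037 + 2 \sqrt{411}\right) \left(- \frac{195}{2} - 200\right) = \left(1037 + 2 \sqrt{411}\right) \left(- \frac{595}{2}\right) = - \frac{617015}{2} - 595 \sqrt{411}$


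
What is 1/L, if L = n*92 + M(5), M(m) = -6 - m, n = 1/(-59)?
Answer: -59/741 ≈ -0.079622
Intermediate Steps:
n = -1/59 ≈ -0.016949
L = -741/59 (L = -1/59*92 + (-6 - 1*5) = -92/59 + (-6 - 5) = -92/59 - 11 = -741/59 ≈ -12.559)
1/L = 1/(-741/59) = -59/741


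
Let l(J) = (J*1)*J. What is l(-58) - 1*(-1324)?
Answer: 4688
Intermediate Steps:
l(J) = J**2 (l(J) = J*J = J**2)
l(-58) - 1*(-1324) = (-58)**2 - 1*(-1324) = 3364 + 1324 = 4688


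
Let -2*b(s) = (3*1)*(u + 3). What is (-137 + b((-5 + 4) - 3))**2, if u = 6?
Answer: 90601/4 ≈ 22650.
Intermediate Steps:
b(s) = -27/2 (b(s) = -3*1*(6 + 3)/2 = -3*9/2 = -1/2*27 = -27/2)
(-137 + b((-5 + 4) - 3))**2 = (-137 - 27/2)**2 = (-301/2)**2 = 90601/4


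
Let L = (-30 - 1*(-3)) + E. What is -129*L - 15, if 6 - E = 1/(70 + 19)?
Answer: 239895/89 ≈ 2695.4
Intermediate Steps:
E = 533/89 (E = 6 - 1/(70 + 19) = 6 - 1/89 = 533/89 ≈ 5.9888)
L = -1870/89 (L = (-30 - 1*(-3)) + 533/89 = (-30 + 3) + 533/89 = -27 + 533/89 = -1870/89 ≈ -21.011)
-129*L - 15 = -129*(-1870/89) - 15 = 241230/89 - 15 = 239895/89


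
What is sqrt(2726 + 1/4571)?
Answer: sqrt(56957160337)/4571 ≈ 52.211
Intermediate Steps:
sqrt(2726 + 1/4571) = sqrt(12460547/4571) = sqrt(56957160337)/4571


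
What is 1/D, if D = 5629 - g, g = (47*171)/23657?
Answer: 23657/133157216 ≈ 0.00017766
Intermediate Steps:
g = 8037/23657 (g = 8037*(1/23657) = 8037/23657 ≈ 0.33973)
D = 133157216/23657 (D = 5629 - 1*8037/23657 = 5629 - 8037/23657 = 133157216/23657 ≈ 5628.7)
1/D = 1/(133157216/23657) = 23657/133157216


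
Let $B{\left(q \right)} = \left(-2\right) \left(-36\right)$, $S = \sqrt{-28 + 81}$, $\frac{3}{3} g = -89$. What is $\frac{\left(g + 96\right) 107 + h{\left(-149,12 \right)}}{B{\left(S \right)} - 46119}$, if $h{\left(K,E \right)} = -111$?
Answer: $- \frac{638}{46047} \approx -0.013855$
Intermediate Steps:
$g = -89$
$S = \sqrt{53} \approx 7.2801$
$B{\left(q \right)} = 72$
$\frac{\left(g + 96\right) 107 + h{\left(-149,12 \right)}}{B{\left(S \right)} - 46119} = \frac{\left(-89 + 96\right) 107 - 111}{72 - 46119} = \frac{7 \cdot 107 - 111}{-46047} = \left(749 - 111\right) \left(- \frac{1}{46047}\right) = 638 \left(- \frac{1}{46047}\right) = - \frac{638}{46047}$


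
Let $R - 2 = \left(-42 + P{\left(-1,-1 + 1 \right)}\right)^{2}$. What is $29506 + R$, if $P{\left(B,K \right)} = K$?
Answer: $31272$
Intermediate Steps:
$R = 1766$ ($R = 2 + \left(-42 + \left(-1 + 1\right)\right)^{2} = 2 + \left(-42 + 0\right)^{2} = 2 + \left(-42\right)^{2} = 2 + 1764 = 1766$)
$29506 + R = 29506 + 1766 = 31272$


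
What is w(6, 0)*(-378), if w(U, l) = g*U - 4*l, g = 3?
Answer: -6804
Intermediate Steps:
w(U, l) = -4*l + 3*U (w(U, l) = 3*U - 4*l = -4*l + 3*U)
w(6, 0)*(-378) = (-4*0 + 3*6)*(-378) = (0 + 18)*(-378) = 18*(-378) = -6804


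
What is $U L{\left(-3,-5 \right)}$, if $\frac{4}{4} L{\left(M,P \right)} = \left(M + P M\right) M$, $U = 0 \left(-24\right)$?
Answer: $0$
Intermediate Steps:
$U = 0$
$L{\left(M,P \right)} = M \left(M + M P\right)$ ($L{\left(M,P \right)} = \left(M + P M\right) M = \left(M + M P\right) M = M \left(M + M P\right)$)
$U L{\left(-3,-5 \right)} = 0 \left(-3\right)^{2} \left(1 - 5\right) = 0 \cdot 9 \left(-4\right) = 0 \left(-36\right) = 0$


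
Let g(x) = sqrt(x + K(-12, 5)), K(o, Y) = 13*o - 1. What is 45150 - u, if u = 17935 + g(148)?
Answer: 27215 - 3*I ≈ 27215.0 - 3.0*I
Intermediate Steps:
K(o, Y) = -1 + 13*o
g(x) = sqrt(-157 + x) (g(x) = sqrt(x + (-1 + 13*(-12))) = sqrt(x + (-1 - 156)) = sqrt(x - 157) = sqrt(-157 + x))
u = 17935 + 3*I (u = 17935 + sqrt(-157 + 148) = 17935 + sqrt(-9) = 17935 + 3*I ≈ 17935.0 + 3.0*I)
45150 - u = 45150 - (17935 + 3*I) = 45150 + (-17935 - 3*I) = 27215 - 3*I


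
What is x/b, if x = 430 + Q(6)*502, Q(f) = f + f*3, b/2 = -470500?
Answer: -6239/470500 ≈ -0.013260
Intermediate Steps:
b = -941000 (b = 2*(-470500) = -941000)
Q(f) = 4*f (Q(f) = f + 3*f = 4*f)
x = 12478 (x = 430 + (4*6)*502 = 430 + 24*502 = 430 + 12048 = 12478)
x/b = 12478/(-941000) = 12478*(-1/941000) = -6239/470500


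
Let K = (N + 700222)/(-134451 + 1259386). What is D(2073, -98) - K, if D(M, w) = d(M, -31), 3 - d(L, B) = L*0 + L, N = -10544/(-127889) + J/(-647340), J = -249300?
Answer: -3213976769618603923/1552179036987635 ≈ -2070.6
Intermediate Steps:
N = 645138011/1379794421 (N = -10544/(-127889) - 249300/(-647340) = -10544*(-1/127889) - 249300*(-1/647340) = 10544/127889 + 4155/10789 = 645138011/1379794421 ≈ 0.46756)
d(L, B) = 3 - L (d(L, B) = 3 - (L*0 + L) = 3 - (0 + L) = 3 - L)
D(M, w) = 3 - M
K = 966163054199473/1552179036987635 (K = (645138011/1379794421 + 700222)/(-134451 + 1259386) = (966163054199473/1379794421)/1124935 = (966163054199473/1379794421)*(1/1124935) = 966163054199473/1552179036987635 ≈ 0.62246)
D(2073, -98) - K = (3 - 1*2073) - 1*966163054199473/1552179036987635 = (3 - 2073) - 966163054199473/1552179036987635 = -2070 - 966163054199473/1552179036987635 = -3213976769618603923/1552179036987635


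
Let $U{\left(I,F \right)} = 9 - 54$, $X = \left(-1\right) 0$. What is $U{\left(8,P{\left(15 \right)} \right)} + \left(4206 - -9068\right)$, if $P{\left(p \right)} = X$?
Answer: $13229$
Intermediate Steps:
$X = 0$
$P{\left(p \right)} = 0$
$U{\left(I,F \right)} = -45$ ($U{\left(I,F \right)} = 9 - 54 = -45$)
$U{\left(8,P{\left(15 \right)} \right)} + \left(4206 - -9068\right) = -45 + \left(4206 - -9068\right) = -45 + \left(4206 + 9068\right) = -45 + 13274 = 13229$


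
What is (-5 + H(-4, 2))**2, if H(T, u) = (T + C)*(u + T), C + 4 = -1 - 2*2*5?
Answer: 2809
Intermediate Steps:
C = -25 (C = -4 + (-1 - 2*2*5) = -4 + (-1 - 4*5) = -4 + (-1 - 20) = -4 - 21 = -25)
H(T, u) = (-25 + T)*(T + u) (H(T, u) = (T - 25)*(u + T) = (-25 + T)*(T + u))
(-5 + H(-4, 2))**2 = (-5 + ((-4)**2 - 25*(-4) - 25*2 - 4*2))**2 = (-5 + (16 + 100 - 50 - 8))**2 = (-5 + 58)**2 = 53**2 = 2809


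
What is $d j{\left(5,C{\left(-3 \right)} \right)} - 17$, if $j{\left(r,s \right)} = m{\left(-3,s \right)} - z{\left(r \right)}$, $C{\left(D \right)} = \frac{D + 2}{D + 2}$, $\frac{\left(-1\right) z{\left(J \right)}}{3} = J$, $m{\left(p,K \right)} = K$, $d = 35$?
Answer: $543$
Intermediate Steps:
$z{\left(J \right)} = - 3 J$
$C{\left(D \right)} = 1$ ($C{\left(D \right)} = \frac{2 + D}{2 + D} = 1$)
$j{\left(r,s \right)} = s + 3 r$ ($j{\left(r,s \right)} = s - - 3 r = s + 3 r$)
$d j{\left(5,C{\left(-3 \right)} \right)} - 17 = 35 \left(1 + 3 \cdot 5\right) - 17 = 35 \left(1 + 15\right) - 17 = 35 \cdot 16 - 17 = 560 - 17 = 543$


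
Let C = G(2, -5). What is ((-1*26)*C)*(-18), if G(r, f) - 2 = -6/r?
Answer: -468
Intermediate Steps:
G(r, f) = 2 - 6/r
C = -1 (C = 2 - 6/2 = 2 - 6*½ = 2 - 3 = -1)
((-1*26)*C)*(-18) = (-1*26*(-1))*(-18) = -26*(-1)*(-18) = 26*(-18) = -468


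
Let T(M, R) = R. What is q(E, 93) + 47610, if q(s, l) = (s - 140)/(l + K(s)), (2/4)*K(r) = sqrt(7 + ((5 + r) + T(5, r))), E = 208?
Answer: 330276894/6937 - 272*sqrt(107)/6937 ≈ 47611.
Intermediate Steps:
K(r) = 2*sqrt(12 + 2*r) (K(r) = 2*sqrt(7 + ((5 + r) + r)) = 2*sqrt(7 + (5 + 2*r)) = 2*sqrt(12 + 2*r))
q(s, l) = (-140 + s)/(l + 2*sqrt(12 + 2*s)) (q(s, l) = (s - 140)/(l + 2*sqrt(12 + 2*s)) = (-140 + s)/(l + 2*sqrt(12 + 2*s)))
q(E, 93) + 47610 = (-140 + 208)/(93 + 2*sqrt(2)*sqrt(6 + 208)) + 47610 = 68/(93 + 2*sqrt(2)*sqrt(214)) + 47610 = 68/(93 + 4*sqrt(107)) + 47610 = 47610 + 68/(93 + 4*sqrt(107))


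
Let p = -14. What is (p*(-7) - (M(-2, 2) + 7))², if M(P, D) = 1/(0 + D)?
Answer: 32761/4 ≈ 8190.3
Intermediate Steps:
M(P, D) = 1/D
(p*(-7) - (M(-2, 2) + 7))² = (-14*(-7) - (1/2 + 7))² = (98 - (½ + 7))² = (98 - 1*15/2)² = (98 - 15/2)² = (181/2)² = 32761/4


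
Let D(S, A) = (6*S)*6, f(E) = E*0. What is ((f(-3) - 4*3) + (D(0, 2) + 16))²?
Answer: 16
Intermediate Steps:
f(E) = 0
D(S, A) = 36*S
((f(-3) - 4*3) + (D(0, 2) + 16))² = ((0 - 4*3) + (36*0 + 16))² = ((0 - 12) + (0 + 16))² = (-12 + 16)² = 4² = 16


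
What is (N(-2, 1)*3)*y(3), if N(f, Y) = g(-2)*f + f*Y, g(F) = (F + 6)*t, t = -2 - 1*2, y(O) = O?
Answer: 270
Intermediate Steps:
t = -4 (t = -2 - 2 = -4)
g(F) = -24 - 4*F (g(F) = (F + 6)*(-4) = (6 + F)*(-4) = -24 - 4*F)
N(f, Y) = -16*f + Y*f (N(f, Y) = (-24 - 4*(-2))*f + f*Y = (-24 + 8)*f + Y*f = -16*f + Y*f)
(N(-2, 1)*3)*y(3) = (-2*(-16 + 1)*3)*3 = (-2*(-15)*3)*3 = (30*3)*3 = 90*3 = 270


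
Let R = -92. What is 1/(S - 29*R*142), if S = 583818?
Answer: 1/962674 ≈ 1.0388e-6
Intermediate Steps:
1/(S - 29*R*142) = 1/(583818 - 29*(-92)*142) = 1/(583818 + 2668*142) = 1/(583818 + 378856) = 1/962674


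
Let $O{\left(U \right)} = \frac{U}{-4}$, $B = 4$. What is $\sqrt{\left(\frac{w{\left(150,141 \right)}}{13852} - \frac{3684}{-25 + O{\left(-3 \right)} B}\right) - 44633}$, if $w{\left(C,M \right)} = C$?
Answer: $\frac{i \sqrt{258091595923106}}{76186} \approx 210.87 i$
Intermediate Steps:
$O{\left(U \right)} = - \frac{U}{4}$ ($O{\left(U \right)} = U \left(- \frac{1}{4}\right) = - \frac{U}{4}$)
$\sqrt{\left(\frac{w{\left(150,141 \right)}}{13852} - \frac{3684}{-25 + O{\left(-3 \right)} B}\right) - 44633} = \sqrt{\left(\frac{150}{13852} - \frac{3684}{-25 + \left(- \frac{1}{4}\right) \left(-3\right) 4}\right) - 44633} = \sqrt{\left(150 \cdot \frac{1}{13852} - \frac{3684}{-25 + \frac{3}{4} \cdot 4}\right) - 44633} = \sqrt{\left(\frac{75}{6926} - \frac{3684}{-25 + 3}\right) - 44633} = \sqrt{\left(\frac{75}{6926} - \frac{3684}{-22}\right) - 44633} = \sqrt{\left(\frac{75}{6926} - - \frac{1842}{11}\right) - 44633} = \sqrt{\left(\frac{75}{6926} + \frac{1842}{11}\right) - 44633} = \sqrt{\frac{12758517}{76186} - 44633} = \sqrt{- \frac{3387651221}{76186}} = \frac{i \sqrt{258091595923106}}{76186}$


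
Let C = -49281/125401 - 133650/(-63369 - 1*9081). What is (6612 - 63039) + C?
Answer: -1139207048691/20189561 ≈ -56426.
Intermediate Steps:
C = 29309856/20189561 (C = -49281*1/125401 - 133650/(-63369 - 9081) = -49281/125401 - 133650/(-72450) = -49281/125401 - 133650*(-1/72450) = -49281/125401 + 297/161 = 29309856/20189561 ≈ 1.4517)
(6612 - 63039) + C = (6612 - 63039) + 29309856/20189561 = -56427 + 29309856/20189561 = -1139207048691/20189561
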